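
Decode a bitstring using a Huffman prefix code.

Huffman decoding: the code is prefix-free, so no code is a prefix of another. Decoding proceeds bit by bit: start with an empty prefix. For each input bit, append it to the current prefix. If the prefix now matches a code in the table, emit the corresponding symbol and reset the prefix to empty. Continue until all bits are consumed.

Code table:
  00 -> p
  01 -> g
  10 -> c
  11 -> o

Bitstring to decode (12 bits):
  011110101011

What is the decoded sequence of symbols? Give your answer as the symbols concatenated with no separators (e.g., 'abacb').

Answer: goccco

Derivation:
Bit 0: prefix='0' (no match yet)
Bit 1: prefix='01' -> emit 'g', reset
Bit 2: prefix='1' (no match yet)
Bit 3: prefix='11' -> emit 'o', reset
Bit 4: prefix='1' (no match yet)
Bit 5: prefix='10' -> emit 'c', reset
Bit 6: prefix='1' (no match yet)
Bit 7: prefix='10' -> emit 'c', reset
Bit 8: prefix='1' (no match yet)
Bit 9: prefix='10' -> emit 'c', reset
Bit 10: prefix='1' (no match yet)
Bit 11: prefix='11' -> emit 'o', reset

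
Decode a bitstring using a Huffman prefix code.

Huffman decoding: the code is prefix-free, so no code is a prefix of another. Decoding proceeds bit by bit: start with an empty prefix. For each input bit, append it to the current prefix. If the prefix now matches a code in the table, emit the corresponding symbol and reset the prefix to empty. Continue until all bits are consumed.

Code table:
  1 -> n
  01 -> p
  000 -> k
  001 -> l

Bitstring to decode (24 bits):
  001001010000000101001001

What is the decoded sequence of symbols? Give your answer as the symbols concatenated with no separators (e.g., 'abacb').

Bit 0: prefix='0' (no match yet)
Bit 1: prefix='00' (no match yet)
Bit 2: prefix='001' -> emit 'l', reset
Bit 3: prefix='0' (no match yet)
Bit 4: prefix='00' (no match yet)
Bit 5: prefix='001' -> emit 'l', reset
Bit 6: prefix='0' (no match yet)
Bit 7: prefix='01' -> emit 'p', reset
Bit 8: prefix='0' (no match yet)
Bit 9: prefix='00' (no match yet)
Bit 10: prefix='000' -> emit 'k', reset
Bit 11: prefix='0' (no match yet)
Bit 12: prefix='00' (no match yet)
Bit 13: prefix='000' -> emit 'k', reset
Bit 14: prefix='0' (no match yet)
Bit 15: prefix='01' -> emit 'p', reset
Bit 16: prefix='0' (no match yet)
Bit 17: prefix='01' -> emit 'p', reset
Bit 18: prefix='0' (no match yet)
Bit 19: prefix='00' (no match yet)
Bit 20: prefix='001' -> emit 'l', reset
Bit 21: prefix='0' (no match yet)
Bit 22: prefix='00' (no match yet)
Bit 23: prefix='001' -> emit 'l', reset

Answer: llpkkppll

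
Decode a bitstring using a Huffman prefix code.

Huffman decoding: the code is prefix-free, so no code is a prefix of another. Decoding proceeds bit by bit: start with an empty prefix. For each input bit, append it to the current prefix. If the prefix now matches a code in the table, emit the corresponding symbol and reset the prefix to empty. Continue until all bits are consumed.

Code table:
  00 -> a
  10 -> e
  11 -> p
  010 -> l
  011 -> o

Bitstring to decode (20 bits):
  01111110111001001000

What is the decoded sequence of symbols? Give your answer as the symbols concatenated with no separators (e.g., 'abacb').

Bit 0: prefix='0' (no match yet)
Bit 1: prefix='01' (no match yet)
Bit 2: prefix='011' -> emit 'o', reset
Bit 3: prefix='1' (no match yet)
Bit 4: prefix='11' -> emit 'p', reset
Bit 5: prefix='1' (no match yet)
Bit 6: prefix='11' -> emit 'p', reset
Bit 7: prefix='0' (no match yet)
Bit 8: prefix='01' (no match yet)
Bit 9: prefix='011' -> emit 'o', reset
Bit 10: prefix='1' (no match yet)
Bit 11: prefix='10' -> emit 'e', reset
Bit 12: prefix='0' (no match yet)
Bit 13: prefix='01' (no match yet)
Bit 14: prefix='010' -> emit 'l', reset
Bit 15: prefix='0' (no match yet)
Bit 16: prefix='01' (no match yet)
Bit 17: prefix='010' -> emit 'l', reset
Bit 18: prefix='0' (no match yet)
Bit 19: prefix='00' -> emit 'a', reset

Answer: oppoella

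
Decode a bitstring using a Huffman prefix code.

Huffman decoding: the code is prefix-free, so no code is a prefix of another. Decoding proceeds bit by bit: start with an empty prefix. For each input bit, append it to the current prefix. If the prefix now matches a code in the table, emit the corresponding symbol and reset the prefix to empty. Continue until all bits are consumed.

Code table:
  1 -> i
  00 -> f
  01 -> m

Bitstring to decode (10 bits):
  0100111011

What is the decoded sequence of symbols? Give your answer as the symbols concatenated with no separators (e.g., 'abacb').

Bit 0: prefix='0' (no match yet)
Bit 1: prefix='01' -> emit 'm', reset
Bit 2: prefix='0' (no match yet)
Bit 3: prefix='00' -> emit 'f', reset
Bit 4: prefix='1' -> emit 'i', reset
Bit 5: prefix='1' -> emit 'i', reset
Bit 6: prefix='1' -> emit 'i', reset
Bit 7: prefix='0' (no match yet)
Bit 8: prefix='01' -> emit 'm', reset
Bit 9: prefix='1' -> emit 'i', reset

Answer: mfiiimi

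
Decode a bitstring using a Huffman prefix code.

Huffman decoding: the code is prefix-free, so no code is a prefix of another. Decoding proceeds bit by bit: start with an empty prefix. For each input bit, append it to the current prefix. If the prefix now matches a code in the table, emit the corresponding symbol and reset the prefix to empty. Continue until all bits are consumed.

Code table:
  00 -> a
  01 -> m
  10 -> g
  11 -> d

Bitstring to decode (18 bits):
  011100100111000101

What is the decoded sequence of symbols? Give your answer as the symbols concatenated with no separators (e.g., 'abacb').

Bit 0: prefix='0' (no match yet)
Bit 1: prefix='01' -> emit 'm', reset
Bit 2: prefix='1' (no match yet)
Bit 3: prefix='11' -> emit 'd', reset
Bit 4: prefix='0' (no match yet)
Bit 5: prefix='00' -> emit 'a', reset
Bit 6: prefix='1' (no match yet)
Bit 7: prefix='10' -> emit 'g', reset
Bit 8: prefix='0' (no match yet)
Bit 9: prefix='01' -> emit 'm', reset
Bit 10: prefix='1' (no match yet)
Bit 11: prefix='11' -> emit 'd', reset
Bit 12: prefix='0' (no match yet)
Bit 13: prefix='00' -> emit 'a', reset
Bit 14: prefix='0' (no match yet)
Bit 15: prefix='01' -> emit 'm', reset
Bit 16: prefix='0' (no match yet)
Bit 17: prefix='01' -> emit 'm', reset

Answer: mdagmdamm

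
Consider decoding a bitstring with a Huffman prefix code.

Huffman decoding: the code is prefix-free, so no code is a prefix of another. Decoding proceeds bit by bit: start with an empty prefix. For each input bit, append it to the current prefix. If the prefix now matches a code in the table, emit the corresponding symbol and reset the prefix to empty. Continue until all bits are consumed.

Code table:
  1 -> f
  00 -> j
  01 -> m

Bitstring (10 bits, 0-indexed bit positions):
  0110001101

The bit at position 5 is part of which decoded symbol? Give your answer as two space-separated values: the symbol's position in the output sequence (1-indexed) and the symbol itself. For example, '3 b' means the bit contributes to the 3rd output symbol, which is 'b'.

Bit 0: prefix='0' (no match yet)
Bit 1: prefix='01' -> emit 'm', reset
Bit 2: prefix='1' -> emit 'f', reset
Bit 3: prefix='0' (no match yet)
Bit 4: prefix='00' -> emit 'j', reset
Bit 5: prefix='0' (no match yet)
Bit 6: prefix='01' -> emit 'm', reset
Bit 7: prefix='1' -> emit 'f', reset
Bit 8: prefix='0' (no match yet)
Bit 9: prefix='01' -> emit 'm', reset

Answer: 4 m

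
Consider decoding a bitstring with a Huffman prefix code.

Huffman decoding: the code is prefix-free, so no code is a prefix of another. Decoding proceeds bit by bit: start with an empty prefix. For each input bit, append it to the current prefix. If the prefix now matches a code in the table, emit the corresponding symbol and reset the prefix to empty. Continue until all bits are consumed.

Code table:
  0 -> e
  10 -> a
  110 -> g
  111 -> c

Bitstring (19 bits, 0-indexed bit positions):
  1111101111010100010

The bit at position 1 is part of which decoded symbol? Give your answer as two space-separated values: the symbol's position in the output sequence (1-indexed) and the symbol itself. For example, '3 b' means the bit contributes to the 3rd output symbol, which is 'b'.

Bit 0: prefix='1' (no match yet)
Bit 1: prefix='11' (no match yet)
Bit 2: prefix='111' -> emit 'c', reset
Bit 3: prefix='1' (no match yet)
Bit 4: prefix='11' (no match yet)
Bit 5: prefix='110' -> emit 'g', reset

Answer: 1 c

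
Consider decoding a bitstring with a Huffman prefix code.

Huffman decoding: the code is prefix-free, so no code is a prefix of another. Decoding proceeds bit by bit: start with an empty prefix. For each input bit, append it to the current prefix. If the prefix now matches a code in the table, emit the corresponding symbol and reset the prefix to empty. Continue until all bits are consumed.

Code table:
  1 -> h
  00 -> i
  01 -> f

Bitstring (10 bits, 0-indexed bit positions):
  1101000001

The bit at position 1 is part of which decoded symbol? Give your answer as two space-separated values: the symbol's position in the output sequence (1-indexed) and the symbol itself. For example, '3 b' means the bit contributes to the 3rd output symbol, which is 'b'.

Bit 0: prefix='1' -> emit 'h', reset
Bit 1: prefix='1' -> emit 'h', reset
Bit 2: prefix='0' (no match yet)
Bit 3: prefix='01' -> emit 'f', reset
Bit 4: prefix='0' (no match yet)
Bit 5: prefix='00' -> emit 'i', reset

Answer: 2 h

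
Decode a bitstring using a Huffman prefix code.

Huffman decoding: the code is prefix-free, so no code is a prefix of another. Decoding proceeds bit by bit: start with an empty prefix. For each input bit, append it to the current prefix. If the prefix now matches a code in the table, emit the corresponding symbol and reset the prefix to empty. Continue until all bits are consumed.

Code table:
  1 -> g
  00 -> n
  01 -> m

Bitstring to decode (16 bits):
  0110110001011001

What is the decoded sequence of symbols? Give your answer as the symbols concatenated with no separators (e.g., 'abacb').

Bit 0: prefix='0' (no match yet)
Bit 1: prefix='01' -> emit 'm', reset
Bit 2: prefix='1' -> emit 'g', reset
Bit 3: prefix='0' (no match yet)
Bit 4: prefix='01' -> emit 'm', reset
Bit 5: prefix='1' -> emit 'g', reset
Bit 6: prefix='0' (no match yet)
Bit 7: prefix='00' -> emit 'n', reset
Bit 8: prefix='0' (no match yet)
Bit 9: prefix='01' -> emit 'm', reset
Bit 10: prefix='0' (no match yet)
Bit 11: prefix='01' -> emit 'm', reset
Bit 12: prefix='1' -> emit 'g', reset
Bit 13: prefix='0' (no match yet)
Bit 14: prefix='00' -> emit 'n', reset
Bit 15: prefix='1' -> emit 'g', reset

Answer: mgmgnmmgng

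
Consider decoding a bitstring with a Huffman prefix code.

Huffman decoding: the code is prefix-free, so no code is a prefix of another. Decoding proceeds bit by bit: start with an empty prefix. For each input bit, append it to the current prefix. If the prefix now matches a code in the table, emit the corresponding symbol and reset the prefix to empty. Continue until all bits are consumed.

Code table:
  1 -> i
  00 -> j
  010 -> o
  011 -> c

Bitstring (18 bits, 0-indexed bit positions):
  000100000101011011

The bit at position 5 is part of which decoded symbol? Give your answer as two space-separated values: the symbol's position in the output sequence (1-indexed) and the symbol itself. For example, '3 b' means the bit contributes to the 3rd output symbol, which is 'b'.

Answer: 3 j

Derivation:
Bit 0: prefix='0' (no match yet)
Bit 1: prefix='00' -> emit 'j', reset
Bit 2: prefix='0' (no match yet)
Bit 3: prefix='01' (no match yet)
Bit 4: prefix='010' -> emit 'o', reset
Bit 5: prefix='0' (no match yet)
Bit 6: prefix='00' -> emit 'j', reset
Bit 7: prefix='0' (no match yet)
Bit 8: prefix='00' -> emit 'j', reset
Bit 9: prefix='1' -> emit 'i', reset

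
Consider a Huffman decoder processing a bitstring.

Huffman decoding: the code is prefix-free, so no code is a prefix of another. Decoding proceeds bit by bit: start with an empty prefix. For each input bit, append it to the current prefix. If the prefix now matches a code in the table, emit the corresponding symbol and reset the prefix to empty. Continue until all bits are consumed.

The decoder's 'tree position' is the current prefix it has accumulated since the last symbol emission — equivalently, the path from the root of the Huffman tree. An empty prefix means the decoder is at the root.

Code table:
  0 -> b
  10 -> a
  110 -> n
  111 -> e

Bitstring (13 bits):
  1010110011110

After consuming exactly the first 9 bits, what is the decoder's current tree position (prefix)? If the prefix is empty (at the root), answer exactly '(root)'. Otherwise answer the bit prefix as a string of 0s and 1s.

Bit 0: prefix='1' (no match yet)
Bit 1: prefix='10' -> emit 'a', reset
Bit 2: prefix='1' (no match yet)
Bit 3: prefix='10' -> emit 'a', reset
Bit 4: prefix='1' (no match yet)
Bit 5: prefix='11' (no match yet)
Bit 6: prefix='110' -> emit 'n', reset
Bit 7: prefix='0' -> emit 'b', reset
Bit 8: prefix='1' (no match yet)

Answer: 1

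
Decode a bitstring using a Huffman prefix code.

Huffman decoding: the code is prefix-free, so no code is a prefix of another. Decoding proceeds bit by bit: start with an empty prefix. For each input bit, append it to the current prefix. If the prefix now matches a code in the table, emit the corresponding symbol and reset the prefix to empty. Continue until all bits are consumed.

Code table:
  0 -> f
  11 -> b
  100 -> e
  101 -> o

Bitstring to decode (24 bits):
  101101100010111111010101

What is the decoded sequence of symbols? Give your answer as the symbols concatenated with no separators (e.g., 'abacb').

Answer: ooefobbofo

Derivation:
Bit 0: prefix='1' (no match yet)
Bit 1: prefix='10' (no match yet)
Bit 2: prefix='101' -> emit 'o', reset
Bit 3: prefix='1' (no match yet)
Bit 4: prefix='10' (no match yet)
Bit 5: prefix='101' -> emit 'o', reset
Bit 6: prefix='1' (no match yet)
Bit 7: prefix='10' (no match yet)
Bit 8: prefix='100' -> emit 'e', reset
Bit 9: prefix='0' -> emit 'f', reset
Bit 10: prefix='1' (no match yet)
Bit 11: prefix='10' (no match yet)
Bit 12: prefix='101' -> emit 'o', reset
Bit 13: prefix='1' (no match yet)
Bit 14: prefix='11' -> emit 'b', reset
Bit 15: prefix='1' (no match yet)
Bit 16: prefix='11' -> emit 'b', reset
Bit 17: prefix='1' (no match yet)
Bit 18: prefix='10' (no match yet)
Bit 19: prefix='101' -> emit 'o', reset
Bit 20: prefix='0' -> emit 'f', reset
Bit 21: prefix='1' (no match yet)
Bit 22: prefix='10' (no match yet)
Bit 23: prefix='101' -> emit 'o', reset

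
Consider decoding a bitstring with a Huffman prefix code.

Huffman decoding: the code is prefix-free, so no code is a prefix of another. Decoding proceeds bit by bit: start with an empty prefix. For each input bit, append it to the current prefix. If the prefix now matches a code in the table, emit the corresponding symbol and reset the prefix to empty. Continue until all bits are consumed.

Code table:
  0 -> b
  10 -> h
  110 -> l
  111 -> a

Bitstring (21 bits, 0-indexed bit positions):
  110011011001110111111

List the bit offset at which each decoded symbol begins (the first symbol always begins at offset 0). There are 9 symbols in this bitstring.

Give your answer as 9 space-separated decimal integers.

Answer: 0 3 4 7 10 11 14 15 18

Derivation:
Bit 0: prefix='1' (no match yet)
Bit 1: prefix='11' (no match yet)
Bit 2: prefix='110' -> emit 'l', reset
Bit 3: prefix='0' -> emit 'b', reset
Bit 4: prefix='1' (no match yet)
Bit 5: prefix='11' (no match yet)
Bit 6: prefix='110' -> emit 'l', reset
Bit 7: prefix='1' (no match yet)
Bit 8: prefix='11' (no match yet)
Bit 9: prefix='110' -> emit 'l', reset
Bit 10: prefix='0' -> emit 'b', reset
Bit 11: prefix='1' (no match yet)
Bit 12: prefix='11' (no match yet)
Bit 13: prefix='111' -> emit 'a', reset
Bit 14: prefix='0' -> emit 'b', reset
Bit 15: prefix='1' (no match yet)
Bit 16: prefix='11' (no match yet)
Bit 17: prefix='111' -> emit 'a', reset
Bit 18: prefix='1' (no match yet)
Bit 19: prefix='11' (no match yet)
Bit 20: prefix='111' -> emit 'a', reset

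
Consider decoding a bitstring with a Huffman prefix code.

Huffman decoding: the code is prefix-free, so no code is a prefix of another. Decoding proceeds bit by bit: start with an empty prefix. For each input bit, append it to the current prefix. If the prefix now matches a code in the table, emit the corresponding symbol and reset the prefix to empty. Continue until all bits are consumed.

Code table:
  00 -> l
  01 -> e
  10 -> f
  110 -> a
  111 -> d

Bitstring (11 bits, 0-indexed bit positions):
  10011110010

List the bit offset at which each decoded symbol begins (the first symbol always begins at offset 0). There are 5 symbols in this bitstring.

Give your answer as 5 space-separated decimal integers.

Answer: 0 2 4 7 9

Derivation:
Bit 0: prefix='1' (no match yet)
Bit 1: prefix='10' -> emit 'f', reset
Bit 2: prefix='0' (no match yet)
Bit 3: prefix='01' -> emit 'e', reset
Bit 4: prefix='1' (no match yet)
Bit 5: prefix='11' (no match yet)
Bit 6: prefix='111' -> emit 'd', reset
Bit 7: prefix='0' (no match yet)
Bit 8: prefix='00' -> emit 'l', reset
Bit 9: prefix='1' (no match yet)
Bit 10: prefix='10' -> emit 'f', reset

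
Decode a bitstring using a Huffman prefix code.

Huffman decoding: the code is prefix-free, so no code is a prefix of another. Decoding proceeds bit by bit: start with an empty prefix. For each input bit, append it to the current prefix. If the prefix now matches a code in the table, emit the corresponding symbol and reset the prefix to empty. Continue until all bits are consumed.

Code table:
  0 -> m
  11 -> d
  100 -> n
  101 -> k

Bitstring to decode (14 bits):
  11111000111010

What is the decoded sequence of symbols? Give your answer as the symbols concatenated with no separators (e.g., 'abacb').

Answer: ddnmdkm

Derivation:
Bit 0: prefix='1' (no match yet)
Bit 1: prefix='11' -> emit 'd', reset
Bit 2: prefix='1' (no match yet)
Bit 3: prefix='11' -> emit 'd', reset
Bit 4: prefix='1' (no match yet)
Bit 5: prefix='10' (no match yet)
Bit 6: prefix='100' -> emit 'n', reset
Bit 7: prefix='0' -> emit 'm', reset
Bit 8: prefix='1' (no match yet)
Bit 9: prefix='11' -> emit 'd', reset
Bit 10: prefix='1' (no match yet)
Bit 11: prefix='10' (no match yet)
Bit 12: prefix='101' -> emit 'k', reset
Bit 13: prefix='0' -> emit 'm', reset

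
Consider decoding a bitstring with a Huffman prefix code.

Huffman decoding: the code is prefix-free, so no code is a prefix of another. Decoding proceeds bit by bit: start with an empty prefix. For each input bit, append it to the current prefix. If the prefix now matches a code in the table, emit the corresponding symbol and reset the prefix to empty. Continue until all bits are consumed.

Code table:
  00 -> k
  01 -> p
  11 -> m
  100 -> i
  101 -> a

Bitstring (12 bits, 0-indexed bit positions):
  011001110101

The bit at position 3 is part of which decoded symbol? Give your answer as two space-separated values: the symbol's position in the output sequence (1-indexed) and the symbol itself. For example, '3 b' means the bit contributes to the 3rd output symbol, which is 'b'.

Bit 0: prefix='0' (no match yet)
Bit 1: prefix='01' -> emit 'p', reset
Bit 2: prefix='1' (no match yet)
Bit 3: prefix='10' (no match yet)
Bit 4: prefix='100' -> emit 'i', reset
Bit 5: prefix='1' (no match yet)
Bit 6: prefix='11' -> emit 'm', reset
Bit 7: prefix='1' (no match yet)

Answer: 2 i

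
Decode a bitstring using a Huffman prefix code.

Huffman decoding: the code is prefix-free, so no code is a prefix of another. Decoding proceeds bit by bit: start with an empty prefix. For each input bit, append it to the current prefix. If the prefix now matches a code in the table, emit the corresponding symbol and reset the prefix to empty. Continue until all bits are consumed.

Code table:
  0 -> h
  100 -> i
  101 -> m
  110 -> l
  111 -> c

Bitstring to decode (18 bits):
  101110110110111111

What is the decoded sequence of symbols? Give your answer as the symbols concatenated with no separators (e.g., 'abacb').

Bit 0: prefix='1' (no match yet)
Bit 1: prefix='10' (no match yet)
Bit 2: prefix='101' -> emit 'm', reset
Bit 3: prefix='1' (no match yet)
Bit 4: prefix='11' (no match yet)
Bit 5: prefix='110' -> emit 'l', reset
Bit 6: prefix='1' (no match yet)
Bit 7: prefix='11' (no match yet)
Bit 8: prefix='110' -> emit 'l', reset
Bit 9: prefix='1' (no match yet)
Bit 10: prefix='11' (no match yet)
Bit 11: prefix='110' -> emit 'l', reset
Bit 12: prefix='1' (no match yet)
Bit 13: prefix='11' (no match yet)
Bit 14: prefix='111' -> emit 'c', reset
Bit 15: prefix='1' (no match yet)
Bit 16: prefix='11' (no match yet)
Bit 17: prefix='111' -> emit 'c', reset

Answer: mlllcc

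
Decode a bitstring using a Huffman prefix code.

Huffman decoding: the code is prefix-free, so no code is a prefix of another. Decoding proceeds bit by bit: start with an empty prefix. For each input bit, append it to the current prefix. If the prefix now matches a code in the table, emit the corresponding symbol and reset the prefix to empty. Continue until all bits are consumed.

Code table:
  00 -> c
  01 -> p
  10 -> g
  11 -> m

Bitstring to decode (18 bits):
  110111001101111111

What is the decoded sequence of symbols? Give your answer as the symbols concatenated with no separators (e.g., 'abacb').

Answer: mpmcmpmmm

Derivation:
Bit 0: prefix='1' (no match yet)
Bit 1: prefix='11' -> emit 'm', reset
Bit 2: prefix='0' (no match yet)
Bit 3: prefix='01' -> emit 'p', reset
Bit 4: prefix='1' (no match yet)
Bit 5: prefix='11' -> emit 'm', reset
Bit 6: prefix='0' (no match yet)
Bit 7: prefix='00' -> emit 'c', reset
Bit 8: prefix='1' (no match yet)
Bit 9: prefix='11' -> emit 'm', reset
Bit 10: prefix='0' (no match yet)
Bit 11: prefix='01' -> emit 'p', reset
Bit 12: prefix='1' (no match yet)
Bit 13: prefix='11' -> emit 'm', reset
Bit 14: prefix='1' (no match yet)
Bit 15: prefix='11' -> emit 'm', reset
Bit 16: prefix='1' (no match yet)
Bit 17: prefix='11' -> emit 'm', reset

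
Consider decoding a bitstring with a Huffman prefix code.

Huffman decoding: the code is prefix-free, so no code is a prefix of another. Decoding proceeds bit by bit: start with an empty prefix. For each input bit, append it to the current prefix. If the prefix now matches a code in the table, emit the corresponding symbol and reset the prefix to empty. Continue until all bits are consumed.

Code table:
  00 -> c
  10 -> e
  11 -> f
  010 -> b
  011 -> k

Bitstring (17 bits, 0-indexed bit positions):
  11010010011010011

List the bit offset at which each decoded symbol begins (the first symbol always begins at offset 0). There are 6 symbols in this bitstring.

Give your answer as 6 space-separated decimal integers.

Bit 0: prefix='1' (no match yet)
Bit 1: prefix='11' -> emit 'f', reset
Bit 2: prefix='0' (no match yet)
Bit 3: prefix='01' (no match yet)
Bit 4: prefix='010' -> emit 'b', reset
Bit 5: prefix='0' (no match yet)
Bit 6: prefix='01' (no match yet)
Bit 7: prefix='010' -> emit 'b', reset
Bit 8: prefix='0' (no match yet)
Bit 9: prefix='01' (no match yet)
Bit 10: prefix='011' -> emit 'k', reset
Bit 11: prefix='0' (no match yet)
Bit 12: prefix='01' (no match yet)
Bit 13: prefix='010' -> emit 'b', reset
Bit 14: prefix='0' (no match yet)
Bit 15: prefix='01' (no match yet)
Bit 16: prefix='011' -> emit 'k', reset

Answer: 0 2 5 8 11 14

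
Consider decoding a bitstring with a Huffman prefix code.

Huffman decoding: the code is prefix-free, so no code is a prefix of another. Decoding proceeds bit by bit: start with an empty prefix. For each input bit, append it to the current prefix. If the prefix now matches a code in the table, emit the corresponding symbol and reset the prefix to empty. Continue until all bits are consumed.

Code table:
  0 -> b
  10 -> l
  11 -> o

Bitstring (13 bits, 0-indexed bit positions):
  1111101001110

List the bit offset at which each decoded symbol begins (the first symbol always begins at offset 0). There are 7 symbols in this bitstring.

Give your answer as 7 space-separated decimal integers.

Answer: 0 2 4 6 8 9 11

Derivation:
Bit 0: prefix='1' (no match yet)
Bit 1: prefix='11' -> emit 'o', reset
Bit 2: prefix='1' (no match yet)
Bit 3: prefix='11' -> emit 'o', reset
Bit 4: prefix='1' (no match yet)
Bit 5: prefix='10' -> emit 'l', reset
Bit 6: prefix='1' (no match yet)
Bit 7: prefix='10' -> emit 'l', reset
Bit 8: prefix='0' -> emit 'b', reset
Bit 9: prefix='1' (no match yet)
Bit 10: prefix='11' -> emit 'o', reset
Bit 11: prefix='1' (no match yet)
Bit 12: prefix='10' -> emit 'l', reset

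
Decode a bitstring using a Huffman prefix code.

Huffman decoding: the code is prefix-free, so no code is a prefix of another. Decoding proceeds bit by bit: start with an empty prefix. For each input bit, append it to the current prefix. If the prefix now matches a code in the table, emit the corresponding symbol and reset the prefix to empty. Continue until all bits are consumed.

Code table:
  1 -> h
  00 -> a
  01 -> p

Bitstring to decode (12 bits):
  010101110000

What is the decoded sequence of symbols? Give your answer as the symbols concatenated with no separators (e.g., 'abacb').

Answer: ppphhaa

Derivation:
Bit 0: prefix='0' (no match yet)
Bit 1: prefix='01' -> emit 'p', reset
Bit 2: prefix='0' (no match yet)
Bit 3: prefix='01' -> emit 'p', reset
Bit 4: prefix='0' (no match yet)
Bit 5: prefix='01' -> emit 'p', reset
Bit 6: prefix='1' -> emit 'h', reset
Bit 7: prefix='1' -> emit 'h', reset
Bit 8: prefix='0' (no match yet)
Bit 9: prefix='00' -> emit 'a', reset
Bit 10: prefix='0' (no match yet)
Bit 11: prefix='00' -> emit 'a', reset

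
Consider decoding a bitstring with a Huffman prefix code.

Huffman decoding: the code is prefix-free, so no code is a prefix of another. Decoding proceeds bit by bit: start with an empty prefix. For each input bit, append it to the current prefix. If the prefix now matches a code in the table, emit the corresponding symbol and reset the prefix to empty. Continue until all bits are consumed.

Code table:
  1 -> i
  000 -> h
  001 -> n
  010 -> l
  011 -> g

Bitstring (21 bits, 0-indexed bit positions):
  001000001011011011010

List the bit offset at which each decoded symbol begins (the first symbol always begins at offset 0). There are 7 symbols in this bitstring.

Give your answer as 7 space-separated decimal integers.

Answer: 0 3 6 9 12 15 18

Derivation:
Bit 0: prefix='0' (no match yet)
Bit 1: prefix='00' (no match yet)
Bit 2: prefix='001' -> emit 'n', reset
Bit 3: prefix='0' (no match yet)
Bit 4: prefix='00' (no match yet)
Bit 5: prefix='000' -> emit 'h', reset
Bit 6: prefix='0' (no match yet)
Bit 7: prefix='00' (no match yet)
Bit 8: prefix='001' -> emit 'n', reset
Bit 9: prefix='0' (no match yet)
Bit 10: prefix='01' (no match yet)
Bit 11: prefix='011' -> emit 'g', reset
Bit 12: prefix='0' (no match yet)
Bit 13: prefix='01' (no match yet)
Bit 14: prefix='011' -> emit 'g', reset
Bit 15: prefix='0' (no match yet)
Bit 16: prefix='01' (no match yet)
Bit 17: prefix='011' -> emit 'g', reset
Bit 18: prefix='0' (no match yet)
Bit 19: prefix='01' (no match yet)
Bit 20: prefix='010' -> emit 'l', reset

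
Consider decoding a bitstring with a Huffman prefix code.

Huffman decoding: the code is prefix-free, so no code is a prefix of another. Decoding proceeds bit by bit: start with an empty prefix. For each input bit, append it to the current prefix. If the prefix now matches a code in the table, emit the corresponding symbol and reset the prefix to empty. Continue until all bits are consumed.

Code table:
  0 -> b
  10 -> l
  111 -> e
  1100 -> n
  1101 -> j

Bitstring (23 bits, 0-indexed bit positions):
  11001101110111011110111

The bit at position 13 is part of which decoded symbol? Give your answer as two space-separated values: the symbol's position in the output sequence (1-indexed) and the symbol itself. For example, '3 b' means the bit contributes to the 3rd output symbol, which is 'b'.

Bit 0: prefix='1' (no match yet)
Bit 1: prefix='11' (no match yet)
Bit 2: prefix='110' (no match yet)
Bit 3: prefix='1100' -> emit 'n', reset
Bit 4: prefix='1' (no match yet)
Bit 5: prefix='11' (no match yet)
Bit 6: prefix='110' (no match yet)
Bit 7: prefix='1101' -> emit 'j', reset
Bit 8: prefix='1' (no match yet)
Bit 9: prefix='11' (no match yet)
Bit 10: prefix='110' (no match yet)
Bit 11: prefix='1101' -> emit 'j', reset
Bit 12: prefix='1' (no match yet)
Bit 13: prefix='11' (no match yet)
Bit 14: prefix='110' (no match yet)
Bit 15: prefix='1101' -> emit 'j', reset
Bit 16: prefix='1' (no match yet)
Bit 17: prefix='11' (no match yet)

Answer: 4 j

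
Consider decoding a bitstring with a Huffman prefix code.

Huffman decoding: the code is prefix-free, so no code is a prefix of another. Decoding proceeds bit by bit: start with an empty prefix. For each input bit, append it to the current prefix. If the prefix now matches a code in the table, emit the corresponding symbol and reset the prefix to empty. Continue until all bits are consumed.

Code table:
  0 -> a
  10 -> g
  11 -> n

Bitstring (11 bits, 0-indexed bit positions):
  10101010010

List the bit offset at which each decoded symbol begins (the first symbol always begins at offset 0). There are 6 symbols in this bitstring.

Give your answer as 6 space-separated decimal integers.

Bit 0: prefix='1' (no match yet)
Bit 1: prefix='10' -> emit 'g', reset
Bit 2: prefix='1' (no match yet)
Bit 3: prefix='10' -> emit 'g', reset
Bit 4: prefix='1' (no match yet)
Bit 5: prefix='10' -> emit 'g', reset
Bit 6: prefix='1' (no match yet)
Bit 7: prefix='10' -> emit 'g', reset
Bit 8: prefix='0' -> emit 'a', reset
Bit 9: prefix='1' (no match yet)
Bit 10: prefix='10' -> emit 'g', reset

Answer: 0 2 4 6 8 9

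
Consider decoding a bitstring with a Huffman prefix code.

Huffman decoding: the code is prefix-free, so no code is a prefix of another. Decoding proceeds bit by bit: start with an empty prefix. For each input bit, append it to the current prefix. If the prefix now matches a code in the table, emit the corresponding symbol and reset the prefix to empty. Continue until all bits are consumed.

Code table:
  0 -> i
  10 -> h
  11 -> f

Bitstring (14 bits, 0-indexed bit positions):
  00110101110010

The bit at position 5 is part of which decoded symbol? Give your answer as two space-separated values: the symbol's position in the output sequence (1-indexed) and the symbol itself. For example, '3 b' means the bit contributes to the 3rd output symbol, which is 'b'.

Answer: 5 h

Derivation:
Bit 0: prefix='0' -> emit 'i', reset
Bit 1: prefix='0' -> emit 'i', reset
Bit 2: prefix='1' (no match yet)
Bit 3: prefix='11' -> emit 'f', reset
Bit 4: prefix='0' -> emit 'i', reset
Bit 5: prefix='1' (no match yet)
Bit 6: prefix='10' -> emit 'h', reset
Bit 7: prefix='1' (no match yet)
Bit 8: prefix='11' -> emit 'f', reset
Bit 9: prefix='1' (no match yet)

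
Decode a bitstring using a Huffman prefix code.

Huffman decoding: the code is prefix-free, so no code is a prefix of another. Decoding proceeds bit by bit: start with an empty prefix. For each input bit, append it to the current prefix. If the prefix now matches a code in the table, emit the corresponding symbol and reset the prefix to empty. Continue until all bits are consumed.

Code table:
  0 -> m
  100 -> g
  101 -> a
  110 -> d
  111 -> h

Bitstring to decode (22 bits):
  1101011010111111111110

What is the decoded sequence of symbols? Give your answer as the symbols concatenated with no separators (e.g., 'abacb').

Bit 0: prefix='1' (no match yet)
Bit 1: prefix='11' (no match yet)
Bit 2: prefix='110' -> emit 'd', reset
Bit 3: prefix='1' (no match yet)
Bit 4: prefix='10' (no match yet)
Bit 5: prefix='101' -> emit 'a', reset
Bit 6: prefix='1' (no match yet)
Bit 7: prefix='10' (no match yet)
Bit 8: prefix='101' -> emit 'a', reset
Bit 9: prefix='0' -> emit 'm', reset
Bit 10: prefix='1' (no match yet)
Bit 11: prefix='11' (no match yet)
Bit 12: prefix='111' -> emit 'h', reset
Bit 13: prefix='1' (no match yet)
Bit 14: prefix='11' (no match yet)
Bit 15: prefix='111' -> emit 'h', reset
Bit 16: prefix='1' (no match yet)
Bit 17: prefix='11' (no match yet)
Bit 18: prefix='111' -> emit 'h', reset
Bit 19: prefix='1' (no match yet)
Bit 20: prefix='11' (no match yet)
Bit 21: prefix='110' -> emit 'd', reset

Answer: daamhhhd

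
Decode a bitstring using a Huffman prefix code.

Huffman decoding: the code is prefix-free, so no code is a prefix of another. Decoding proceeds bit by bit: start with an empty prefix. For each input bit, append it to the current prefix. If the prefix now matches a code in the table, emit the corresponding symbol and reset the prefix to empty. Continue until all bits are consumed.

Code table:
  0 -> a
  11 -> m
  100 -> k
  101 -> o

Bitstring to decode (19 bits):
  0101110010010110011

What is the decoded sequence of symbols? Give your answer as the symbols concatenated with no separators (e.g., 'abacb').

Bit 0: prefix='0' -> emit 'a', reset
Bit 1: prefix='1' (no match yet)
Bit 2: prefix='10' (no match yet)
Bit 3: prefix='101' -> emit 'o', reset
Bit 4: prefix='1' (no match yet)
Bit 5: prefix='11' -> emit 'm', reset
Bit 6: prefix='0' -> emit 'a', reset
Bit 7: prefix='0' -> emit 'a', reset
Bit 8: prefix='1' (no match yet)
Bit 9: prefix='10' (no match yet)
Bit 10: prefix='100' -> emit 'k', reset
Bit 11: prefix='1' (no match yet)
Bit 12: prefix='10' (no match yet)
Bit 13: prefix='101' -> emit 'o', reset
Bit 14: prefix='1' (no match yet)
Bit 15: prefix='10' (no match yet)
Bit 16: prefix='100' -> emit 'k', reset
Bit 17: prefix='1' (no match yet)
Bit 18: prefix='11' -> emit 'm', reset

Answer: aomaakokm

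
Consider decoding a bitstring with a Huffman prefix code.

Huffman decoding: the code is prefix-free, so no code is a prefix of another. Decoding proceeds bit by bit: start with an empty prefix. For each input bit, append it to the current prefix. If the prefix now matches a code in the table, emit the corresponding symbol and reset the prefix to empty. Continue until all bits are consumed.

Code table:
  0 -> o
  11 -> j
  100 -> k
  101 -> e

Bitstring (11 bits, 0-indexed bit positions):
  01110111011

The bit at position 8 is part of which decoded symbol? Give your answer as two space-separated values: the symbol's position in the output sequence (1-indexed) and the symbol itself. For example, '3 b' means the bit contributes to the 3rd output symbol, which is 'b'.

Bit 0: prefix='0' -> emit 'o', reset
Bit 1: prefix='1' (no match yet)
Bit 2: prefix='11' -> emit 'j', reset
Bit 3: prefix='1' (no match yet)
Bit 4: prefix='10' (no match yet)
Bit 5: prefix='101' -> emit 'e', reset
Bit 6: prefix='1' (no match yet)
Bit 7: prefix='11' -> emit 'j', reset
Bit 8: prefix='0' -> emit 'o', reset
Bit 9: prefix='1' (no match yet)
Bit 10: prefix='11' -> emit 'j', reset

Answer: 5 o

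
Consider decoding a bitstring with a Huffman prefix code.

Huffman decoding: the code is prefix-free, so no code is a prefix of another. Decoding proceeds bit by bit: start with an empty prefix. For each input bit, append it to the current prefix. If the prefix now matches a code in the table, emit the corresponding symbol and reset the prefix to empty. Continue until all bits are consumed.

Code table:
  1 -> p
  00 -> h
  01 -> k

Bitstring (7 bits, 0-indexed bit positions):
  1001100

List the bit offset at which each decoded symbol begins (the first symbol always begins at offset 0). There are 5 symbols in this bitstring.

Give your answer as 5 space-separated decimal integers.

Bit 0: prefix='1' -> emit 'p', reset
Bit 1: prefix='0' (no match yet)
Bit 2: prefix='00' -> emit 'h', reset
Bit 3: prefix='1' -> emit 'p', reset
Bit 4: prefix='1' -> emit 'p', reset
Bit 5: prefix='0' (no match yet)
Bit 6: prefix='00' -> emit 'h', reset

Answer: 0 1 3 4 5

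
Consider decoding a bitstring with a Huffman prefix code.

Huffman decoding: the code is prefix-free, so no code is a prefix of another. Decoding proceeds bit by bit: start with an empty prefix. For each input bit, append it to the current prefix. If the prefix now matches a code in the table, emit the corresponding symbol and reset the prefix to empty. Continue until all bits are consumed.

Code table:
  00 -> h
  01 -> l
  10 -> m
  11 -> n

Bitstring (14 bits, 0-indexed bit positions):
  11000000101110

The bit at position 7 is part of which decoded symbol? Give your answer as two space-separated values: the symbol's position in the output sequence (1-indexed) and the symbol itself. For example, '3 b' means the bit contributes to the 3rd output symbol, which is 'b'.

Bit 0: prefix='1' (no match yet)
Bit 1: prefix='11' -> emit 'n', reset
Bit 2: prefix='0' (no match yet)
Bit 3: prefix='00' -> emit 'h', reset
Bit 4: prefix='0' (no match yet)
Bit 5: prefix='00' -> emit 'h', reset
Bit 6: prefix='0' (no match yet)
Bit 7: prefix='00' -> emit 'h', reset
Bit 8: prefix='1' (no match yet)
Bit 9: prefix='10' -> emit 'm', reset
Bit 10: prefix='1' (no match yet)
Bit 11: prefix='11' -> emit 'n', reset

Answer: 4 h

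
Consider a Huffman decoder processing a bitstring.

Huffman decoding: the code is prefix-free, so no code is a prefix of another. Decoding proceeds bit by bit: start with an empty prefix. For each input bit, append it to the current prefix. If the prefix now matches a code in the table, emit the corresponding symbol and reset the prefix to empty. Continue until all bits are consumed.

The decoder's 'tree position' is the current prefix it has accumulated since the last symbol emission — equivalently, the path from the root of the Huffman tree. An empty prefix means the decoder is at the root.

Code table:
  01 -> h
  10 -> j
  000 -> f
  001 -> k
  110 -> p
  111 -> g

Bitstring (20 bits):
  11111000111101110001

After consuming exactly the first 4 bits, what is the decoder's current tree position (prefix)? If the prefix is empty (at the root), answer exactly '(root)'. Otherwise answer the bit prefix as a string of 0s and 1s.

Answer: 1

Derivation:
Bit 0: prefix='1' (no match yet)
Bit 1: prefix='11' (no match yet)
Bit 2: prefix='111' -> emit 'g', reset
Bit 3: prefix='1' (no match yet)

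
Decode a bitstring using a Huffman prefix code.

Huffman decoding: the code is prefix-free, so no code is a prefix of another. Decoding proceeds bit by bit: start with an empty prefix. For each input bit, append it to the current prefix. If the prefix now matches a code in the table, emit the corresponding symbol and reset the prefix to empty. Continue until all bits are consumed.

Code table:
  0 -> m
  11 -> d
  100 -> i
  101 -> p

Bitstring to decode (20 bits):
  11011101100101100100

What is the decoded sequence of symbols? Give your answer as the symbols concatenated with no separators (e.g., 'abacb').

Bit 0: prefix='1' (no match yet)
Bit 1: prefix='11' -> emit 'd', reset
Bit 2: prefix='0' -> emit 'm', reset
Bit 3: prefix='1' (no match yet)
Bit 4: prefix='11' -> emit 'd', reset
Bit 5: prefix='1' (no match yet)
Bit 6: prefix='10' (no match yet)
Bit 7: prefix='101' -> emit 'p', reset
Bit 8: prefix='1' (no match yet)
Bit 9: prefix='10' (no match yet)
Bit 10: prefix='100' -> emit 'i', reset
Bit 11: prefix='1' (no match yet)
Bit 12: prefix='10' (no match yet)
Bit 13: prefix='101' -> emit 'p', reset
Bit 14: prefix='1' (no match yet)
Bit 15: prefix='10' (no match yet)
Bit 16: prefix='100' -> emit 'i', reset
Bit 17: prefix='1' (no match yet)
Bit 18: prefix='10' (no match yet)
Bit 19: prefix='100' -> emit 'i', reset

Answer: dmdpipii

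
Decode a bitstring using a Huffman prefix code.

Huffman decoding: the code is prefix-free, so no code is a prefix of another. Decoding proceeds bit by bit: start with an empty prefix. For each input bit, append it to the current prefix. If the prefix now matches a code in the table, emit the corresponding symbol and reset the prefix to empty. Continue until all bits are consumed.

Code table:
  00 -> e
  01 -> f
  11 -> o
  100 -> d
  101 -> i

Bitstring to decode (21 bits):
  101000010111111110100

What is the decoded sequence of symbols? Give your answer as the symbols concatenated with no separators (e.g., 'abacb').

Answer: ieeioooie

Derivation:
Bit 0: prefix='1' (no match yet)
Bit 1: prefix='10' (no match yet)
Bit 2: prefix='101' -> emit 'i', reset
Bit 3: prefix='0' (no match yet)
Bit 4: prefix='00' -> emit 'e', reset
Bit 5: prefix='0' (no match yet)
Bit 6: prefix='00' -> emit 'e', reset
Bit 7: prefix='1' (no match yet)
Bit 8: prefix='10' (no match yet)
Bit 9: prefix='101' -> emit 'i', reset
Bit 10: prefix='1' (no match yet)
Bit 11: prefix='11' -> emit 'o', reset
Bit 12: prefix='1' (no match yet)
Bit 13: prefix='11' -> emit 'o', reset
Bit 14: prefix='1' (no match yet)
Bit 15: prefix='11' -> emit 'o', reset
Bit 16: prefix='1' (no match yet)
Bit 17: prefix='10' (no match yet)
Bit 18: prefix='101' -> emit 'i', reset
Bit 19: prefix='0' (no match yet)
Bit 20: prefix='00' -> emit 'e', reset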